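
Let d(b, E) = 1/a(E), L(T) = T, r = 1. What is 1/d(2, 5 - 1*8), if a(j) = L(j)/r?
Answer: -3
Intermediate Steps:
a(j) = j (a(j) = j/1 = j*1 = j)
d(b, E) = 1/E
1/d(2, 5 - 1*8) = 1/(1/(5 - 1*8)) = 1/(1/(5 - 8)) = 1/(1/(-3)) = 1/(-1/3) = -3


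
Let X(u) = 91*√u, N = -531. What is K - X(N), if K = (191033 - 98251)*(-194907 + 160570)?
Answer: -3185855534 - 273*I*√59 ≈ -3.1859e+9 - 2097.0*I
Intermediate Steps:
K = -3185855534 (K = 92782*(-34337) = -3185855534)
K - X(N) = -3185855534 - 91*√(-531) = -3185855534 - 91*3*I*√59 = -3185855534 - 273*I*√59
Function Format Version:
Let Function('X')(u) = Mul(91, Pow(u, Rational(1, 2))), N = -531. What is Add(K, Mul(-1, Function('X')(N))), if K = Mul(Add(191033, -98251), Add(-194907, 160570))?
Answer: Add(-3185855534, Mul(-273, I, Pow(59, Rational(1, 2)))) ≈ Add(-3.1859e+9, Mul(-2097.0, I))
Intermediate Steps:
K = -3185855534 (K = Mul(92782, -34337) = -3185855534)
Add(K, Mul(-1, Function('X')(N))) = Add(-3185855534, Mul(-1, Mul(91, Pow(-531, Rational(1, 2))))) = Add(-3185855534, Mul(-1, Mul(91, Mul(3, I, Pow(59, Rational(1, 2)))))) = Add(-3185855534, Mul(-1, Mul(273, I, Pow(59, Rational(1, 2))))) = Add(-3185855534, Mul(-273, I, Pow(59, Rational(1, 2))))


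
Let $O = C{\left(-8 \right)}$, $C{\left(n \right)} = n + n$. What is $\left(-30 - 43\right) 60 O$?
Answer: $70080$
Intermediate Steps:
$C{\left(n \right)} = 2 n$
$O = -16$ ($O = 2 \left(-8\right) = -16$)
$\left(-30 - 43\right) 60 O = \left(-30 - 43\right) 60 \left(-16\right) = \left(-73\right) 60 \left(-16\right) = \left(-4380\right) \left(-16\right) = 70080$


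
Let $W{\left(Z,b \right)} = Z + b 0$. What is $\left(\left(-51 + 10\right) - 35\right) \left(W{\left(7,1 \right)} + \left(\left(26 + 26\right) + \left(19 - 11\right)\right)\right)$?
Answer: $-5092$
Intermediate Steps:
$W{\left(Z,b \right)} = Z$ ($W{\left(Z,b \right)} = Z + 0 = Z$)
$\left(\left(-51 + 10\right) - 35\right) \left(W{\left(7,1 \right)} + \left(\left(26 + 26\right) + \left(19 - 11\right)\right)\right) = \left(\left(-51 + 10\right) - 35\right) \left(7 + \left(\left(26 + 26\right) + \left(19 - 11\right)\right)\right) = \left(-41 - 35\right) \left(7 + \left(52 + 8\right)\right) = - 76 \left(7 + 60\right) = \left(-76\right) 67 = -5092$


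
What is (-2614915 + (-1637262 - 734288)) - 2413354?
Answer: -7399819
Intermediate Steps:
(-2614915 + (-1637262 - 734288)) - 2413354 = (-2614915 - 2371550) - 2413354 = -4986465 - 2413354 = -7399819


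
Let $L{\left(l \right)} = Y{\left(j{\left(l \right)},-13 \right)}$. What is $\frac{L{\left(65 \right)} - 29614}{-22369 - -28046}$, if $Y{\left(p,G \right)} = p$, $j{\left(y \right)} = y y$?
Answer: $- \frac{3627}{811} \approx -4.4723$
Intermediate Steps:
$j{\left(y \right)} = y^{2}$
$L{\left(l \right)} = l^{2}$
$\frac{L{\left(65 \right)} - 29614}{-22369 - -28046} = \frac{65^{2} - 29614}{-22369 - -28046} = \frac{4225 - 29614}{-22369 + 28046} = - \frac{25389}{5677} = \left(-25389\right) \frac{1}{5677} = - \frac{3627}{811}$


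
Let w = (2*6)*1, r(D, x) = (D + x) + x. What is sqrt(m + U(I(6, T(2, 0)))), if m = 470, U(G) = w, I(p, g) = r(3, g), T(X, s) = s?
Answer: sqrt(482) ≈ 21.954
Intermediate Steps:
r(D, x) = D + 2*x
I(p, g) = 3 + 2*g
w = 12 (w = 12*1 = 12)
U(G) = 12
sqrt(m + U(I(6, T(2, 0)))) = sqrt(470 + 12) = sqrt(482)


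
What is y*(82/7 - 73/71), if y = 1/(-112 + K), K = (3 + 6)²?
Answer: -5311/15407 ≈ -0.34471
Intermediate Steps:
K = 81 (K = 9² = 81)
y = -1/31 (y = 1/(-112 + 81) = 1/(-31) = -1/31 ≈ -0.032258)
y*(82/7 - 73/71) = -(82/7 - 73/71)/31 = -1/31*5311/497 = -5311/15407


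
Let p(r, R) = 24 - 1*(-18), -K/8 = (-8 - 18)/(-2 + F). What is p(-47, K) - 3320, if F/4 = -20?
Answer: -3278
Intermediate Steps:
F = -80 (F = 4*(-20) = -80)
K = -104/41 (K = -8*(-8 - 18)/(-2 - 80) = -(-208)/(-82) = -(-208)*(-1)/82 = -8*13/41 = -104/41 ≈ -2.5366)
p(r, R) = 42 (p(r, R) = 24 + 18 = 42)
p(-47, K) - 3320 = 42 - 3320 = -3278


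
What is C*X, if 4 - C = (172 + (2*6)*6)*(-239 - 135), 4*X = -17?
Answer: -387855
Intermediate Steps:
X = -17/4 (X = (¼)*(-17) = -17/4 ≈ -4.2500)
C = 91260 (C = 4 - (172 + (2*6)*6)*(-239 - 135) = 4 - (172 + 12*6)*(-374) = 4 - (172 + 72)*(-374) = 4 - 244*(-374) = 4 - 1*(-91256) = 4 + 91256 = 91260)
C*X = 91260*(-17/4) = -387855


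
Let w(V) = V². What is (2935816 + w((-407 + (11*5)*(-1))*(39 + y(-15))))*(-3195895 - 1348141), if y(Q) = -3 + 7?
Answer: -1806680413343792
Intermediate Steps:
y(Q) = 4
(2935816 + w((-407 + (11*5)*(-1))*(39 + y(-15))))*(-3195895 - 1348141) = (2935816 + ((-407 + (11*5)*(-1))*(39 + 4))²)*(-3195895 - 1348141) = (2935816 + ((-407 + 55*(-1))*43)²)*(-4544036) = (2935816 + ((-407 - 55)*43)²)*(-4544036) = (2935816 + (-462*43)²)*(-4544036) = (2935816 + (-19866)²)*(-4544036) = (2935816 + 394657956)*(-4544036) = 397593772*(-4544036) = -1806680413343792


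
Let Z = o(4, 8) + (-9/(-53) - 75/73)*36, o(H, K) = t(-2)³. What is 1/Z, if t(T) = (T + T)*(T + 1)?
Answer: 3869/128168 ≈ 0.030187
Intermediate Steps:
t(T) = 2*T*(1 + T) (t(T) = (2*T)*(1 + T) = 2*T*(1 + T))
o(H, K) = 64 (o(H, K) = (2*(-2)*(1 - 2))³ = (2*(-2)*(-1))³ = 4³ = 64)
Z = 128168/3869 (Z = 64 + (-9/(-53) - 75/73)*36 = 64 + (-9*(-1/53) - 75*1/73)*36 = 64 + (9/53 - 75/73)*36 = 64 - 3318/3869*36 = 64 - 119448/3869 = 128168/3869 ≈ 33.127)
1/Z = 1/(128168/3869) = 3869/128168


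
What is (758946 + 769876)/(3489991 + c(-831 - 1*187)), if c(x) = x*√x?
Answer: 5335575020602/12181092157913 + 1556340796*I*√1018/12181092157913 ≈ 0.43802 + 0.0040765*I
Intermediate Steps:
c(x) = x^(3/2)
(758946 + 769876)/(3489991 + c(-831 - 1*187)) = (758946 + 769876)/(3489991 + (-831 - 1*187)^(3/2)) = 1528822/(3489991 + (-831 - 187)^(3/2)) = 1528822/(3489991 + (-1018)^(3/2)) = 1528822/(3489991 - 1018*I*√1018)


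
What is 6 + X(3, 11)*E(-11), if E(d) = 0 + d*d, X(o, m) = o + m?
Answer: 1700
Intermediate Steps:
X(o, m) = m + o
E(d) = d² (E(d) = 0 + d² = d²)
6 + X(3, 11)*E(-11) = 6 + (11 + 3)*(-11)² = 6 + 14*121 = 6 + 1694 = 1700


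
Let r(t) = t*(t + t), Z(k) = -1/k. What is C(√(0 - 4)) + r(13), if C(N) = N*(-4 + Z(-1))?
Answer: 338 - 6*I ≈ 338.0 - 6.0*I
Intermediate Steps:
C(N) = -3*N (C(N) = N*(-4 - 1/(-1)) = N*(-4 - 1*(-1)) = N*(-4 + 1) = N*(-3) = -3*N)
r(t) = 2*t² (r(t) = t*(2*t) = 2*t²)
C(√(0 - 4)) + r(13) = -3*√(0 - 4) + 2*13² = -6*I + 2*169 = -6*I + 338 = 338 - 6*I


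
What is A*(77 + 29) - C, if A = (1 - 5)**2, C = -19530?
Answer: 21226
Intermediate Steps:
A = 16 (A = (-4)**2 = 16)
A*(77 + 29) - C = 16*(77 + 29) - 1*(-19530) = 16*106 + 19530 = 1696 + 19530 = 21226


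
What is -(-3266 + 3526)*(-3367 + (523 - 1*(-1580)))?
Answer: 328640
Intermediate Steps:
-(-3266 + 3526)*(-3367 + (523 - 1*(-1580))) = -260*(-3367 + (523 + 1580)) = -260*(-3367 + 2103) = -260*(-1264) = -1*(-328640) = 328640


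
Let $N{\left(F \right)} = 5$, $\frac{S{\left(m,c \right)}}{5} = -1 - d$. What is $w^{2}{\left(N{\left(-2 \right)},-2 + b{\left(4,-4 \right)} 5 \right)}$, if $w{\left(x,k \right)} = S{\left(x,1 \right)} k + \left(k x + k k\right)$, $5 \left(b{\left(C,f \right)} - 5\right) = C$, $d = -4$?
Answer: $1610361$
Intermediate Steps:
$b{\left(C,f \right)} = 5 + \frac{C}{5}$
$S{\left(m,c \right)} = 15$ ($S{\left(m,c \right)} = 5 \left(-1 - -4\right) = 5 \left(-1 + 4\right) = 5 \cdot 3 = 15$)
$w{\left(x,k \right)} = k^{2} + 15 k + k x$ ($w{\left(x,k \right)} = 15 k + \left(k x + k k\right) = 15 k + \left(k x + k^{2}\right) = 15 k + \left(k^{2} + k x\right) = k^{2} + 15 k + k x$)
$w^{2}{\left(N{\left(-2 \right)},-2 + b{\left(4,-4 \right)} 5 \right)} = \left(\left(-2 + \left(5 + \frac{1}{5} \cdot 4\right) 5\right) \left(15 - \left(2 - \left(5 + \frac{1}{5} \cdot 4\right) 5\right) + 5\right)\right)^{2} = \left(\left(-2 + \left(5 + \frac{4}{5}\right) 5\right) \left(15 - \left(2 - \left(5 + \frac{4}{5}\right) 5\right) + 5\right)\right)^{2} = \left(\left(-2 + \frac{29}{5} \cdot 5\right) \left(15 + \left(-2 + \frac{29}{5} \cdot 5\right) + 5\right)\right)^{2} = \left(\left(-2 + 29\right) \left(15 + \left(-2 + 29\right) + 5\right)\right)^{2} = \left(27 \left(15 + 27 + 5\right)\right)^{2} = \left(27 \cdot 47\right)^{2} = 1269^{2} = 1610361$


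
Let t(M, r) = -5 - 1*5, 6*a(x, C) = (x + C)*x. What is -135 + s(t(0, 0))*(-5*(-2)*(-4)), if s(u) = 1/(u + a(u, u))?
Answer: -957/7 ≈ -136.71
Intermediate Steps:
a(x, C) = x*(C + x)/6 (a(x, C) = ((x + C)*x)/6 = ((C + x)*x)/6 = (x*(C + x))/6 = x*(C + x)/6)
t(M, r) = -10 (t(M, r) = -5 - 5 = -10)
s(u) = 1/(u + u²/3) (s(u) = 1/(u + u*(u + u)/6) = 1/(u + u*(2*u)/6) = 1/(u + u²/3))
-135 + s(t(0, 0))*(-5*(-2)*(-4)) = -135 + (3/(-10*(3 - 10)))*(-5*(-2)*(-4)) = -135 + (3*(-⅒)/(-7))*(10*(-4)) = -135 + (3*(-⅒)*(-⅐))*(-40) = -135 + (3/70)*(-40) = -135 - 12/7 = -957/7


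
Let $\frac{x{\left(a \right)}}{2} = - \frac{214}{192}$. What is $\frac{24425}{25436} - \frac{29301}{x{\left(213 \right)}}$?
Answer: $\frac{35777024803}{2721652} \approx 13145.0$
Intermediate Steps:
$x{\left(a \right)} = - \frac{107}{48}$ ($x{\left(a \right)} = 2 \left(- \frac{214}{192}\right) = 2 \left(\left(-214\right) \frac{1}{192}\right) = 2 \left(- \frac{107}{96}\right) = - \frac{107}{48}$)
$\frac{24425}{25436} - \frac{29301}{x{\left(213 \right)}} = \frac{24425}{25436} - \frac{29301}{- \frac{107}{48}} = 24425 \cdot \frac{1}{25436} - - \frac{1406448}{107} = \frac{24425}{25436} + \frac{1406448}{107} = \frac{35777024803}{2721652}$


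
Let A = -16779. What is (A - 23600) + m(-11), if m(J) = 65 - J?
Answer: -40303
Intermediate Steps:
(A - 23600) + m(-11) = (-16779 - 23600) + (65 - 1*(-11)) = -40379 + (65 + 11) = -40379 + 76 = -40303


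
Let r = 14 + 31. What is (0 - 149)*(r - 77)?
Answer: 4768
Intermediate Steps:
r = 45
(0 - 149)*(r - 77) = (0 - 149)*(45 - 77) = -149*(-32) = 4768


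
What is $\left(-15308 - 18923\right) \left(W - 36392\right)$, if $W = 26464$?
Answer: $339845368$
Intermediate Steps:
$\left(-15308 - 18923\right) \left(W - 36392\right) = \left(-15308 - 18923\right) \left(26464 - 36392\right) = \left(-34231\right) \left(-9928\right) = 339845368$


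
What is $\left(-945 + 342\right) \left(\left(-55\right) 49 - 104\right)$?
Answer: $1687797$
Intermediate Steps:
$\left(-945 + 342\right) \left(\left(-55\right) 49 - 104\right) = - 603 \left(-2695 - 104\right) = \left(-603\right) \left(-2799\right) = 1687797$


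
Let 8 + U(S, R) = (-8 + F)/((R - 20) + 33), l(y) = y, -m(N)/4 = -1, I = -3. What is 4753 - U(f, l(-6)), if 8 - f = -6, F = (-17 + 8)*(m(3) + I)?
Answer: 33344/7 ≈ 4763.4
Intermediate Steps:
m(N) = 4 (m(N) = -4*(-1) = 4)
F = -9 (F = (-17 + 8)*(4 - 3) = -9*1 = -9)
f = 14 (f = 8 - 1*(-6) = 8 + 6 = 14)
U(S, R) = -8 - 17/(13 + R) (U(S, R) = -8 + (-8 - 9)/((R - 20) + 33) = -8 - 17/((-20 + R) + 33) = -8 - 17/(13 + R))
4753 - U(f, l(-6)) = 4753 - (-121 - 8*(-6))/(13 - 6) = 4753 - (-121 + 48)/7 = 4753 - (-73)/7 = 4753 - 1*(-73/7) = 4753 + 73/7 = 33344/7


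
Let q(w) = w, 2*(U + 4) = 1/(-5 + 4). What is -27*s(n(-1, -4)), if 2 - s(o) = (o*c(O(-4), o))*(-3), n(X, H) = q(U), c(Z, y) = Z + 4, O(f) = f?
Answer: -54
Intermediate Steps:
U = -9/2 (U = -4 + 1/(2*(-5 + 4)) = -4 + (½)/(-1) = -4 + (½)*(-1) = -4 - ½ = -9/2 ≈ -4.5000)
c(Z, y) = 4 + Z
n(X, H) = -9/2
s(o) = 2 (s(o) = 2 - o*(4 - 4)*(-3) = 2 - o*0*(-3) = 2 - 0*(-3) = 2 - 1*0 = 2 + 0 = 2)
-27*s(n(-1, -4)) = -27*2 = -54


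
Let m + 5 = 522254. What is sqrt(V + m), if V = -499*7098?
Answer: 3*I*sqrt(335517) ≈ 1737.7*I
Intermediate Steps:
m = 522249 (m = -5 + 522254 = 522249)
V = -3541902
sqrt(V + m) = sqrt(-3541902 + 522249) = sqrt(-3019653) = 3*I*sqrt(335517)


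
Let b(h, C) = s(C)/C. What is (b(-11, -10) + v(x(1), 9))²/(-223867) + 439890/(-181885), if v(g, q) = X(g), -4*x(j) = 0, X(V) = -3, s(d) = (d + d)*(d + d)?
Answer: -1796602909/740328169 ≈ -2.4268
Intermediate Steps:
s(d) = 4*d² (s(d) = (2*d)*(2*d) = 4*d²)
b(h, C) = 4*C (b(h, C) = (4*C²)/C = 4*C)
x(j) = 0 (x(j) = -¼*0 = 0)
v(g, q) = -3
(b(-11, -10) + v(x(1), 9))²/(-223867) + 439890/(-181885) = (4*(-10) - 3)²/(-223867) + 439890/(-181885) = (-40 - 3)²*(-1/223867) + 439890*(-1/181885) = (-43)²*(-1/223867) - 7998/3307 = 1849*(-1/223867) - 7998/3307 = -1849/223867 - 7998/3307 = -1796602909/740328169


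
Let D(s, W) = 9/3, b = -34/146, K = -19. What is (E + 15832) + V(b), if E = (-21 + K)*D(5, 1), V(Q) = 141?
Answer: 15853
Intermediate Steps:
b = -17/73 (b = -34*1/146 = -17/73 ≈ -0.23288)
D(s, W) = 3 (D(s, W) = 9*(1/3) = 3)
E = -120 (E = (-21 - 19)*3 = -40*3 = -120)
(E + 15832) + V(b) = (-120 + 15832) + 141 = 15712 + 141 = 15853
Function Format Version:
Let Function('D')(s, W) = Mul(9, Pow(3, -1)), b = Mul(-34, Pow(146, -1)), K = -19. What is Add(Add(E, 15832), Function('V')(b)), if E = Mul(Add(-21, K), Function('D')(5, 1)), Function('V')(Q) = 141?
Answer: 15853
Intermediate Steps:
b = Rational(-17, 73) (b = Mul(-34, Rational(1, 146)) = Rational(-17, 73) ≈ -0.23288)
Function('D')(s, W) = 3 (Function('D')(s, W) = Mul(9, Rational(1, 3)) = 3)
E = -120 (E = Mul(Add(-21, -19), 3) = Mul(-40, 3) = -120)
Add(Add(E, 15832), Function('V')(b)) = Add(Add(-120, 15832), 141) = Add(15712, 141) = 15853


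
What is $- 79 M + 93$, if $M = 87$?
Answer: $-6780$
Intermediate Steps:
$- 79 M + 93 = \left(-79\right) 87 + 93 = -6873 + 93 = -6780$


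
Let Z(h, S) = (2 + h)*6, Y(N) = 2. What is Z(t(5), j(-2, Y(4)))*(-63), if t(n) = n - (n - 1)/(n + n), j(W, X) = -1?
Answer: -12474/5 ≈ -2494.8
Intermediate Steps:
t(n) = n - (-1 + n)/(2*n)
Z(h, S) = 12 + 6*h
Z(t(5), j(-2, Y(4)))*(-63) = (12 + 6*(-½ + 5 + (½)/5))*(-63) = (12 + 6*(-½ + 5 + (½)*(⅕)))*(-63) = (12 + 6*(-½ + 5 + ⅒))*(-63) = (12 + 6*(23/5))*(-63) = (12 + 138/5)*(-63) = (198/5)*(-63) = -12474/5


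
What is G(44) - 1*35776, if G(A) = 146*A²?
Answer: 246880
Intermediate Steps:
G(44) - 1*35776 = 146*44² - 1*35776 = 146*1936 - 35776 = 282656 - 35776 = 246880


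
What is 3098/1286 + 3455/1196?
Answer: 4074169/769028 ≈ 5.2978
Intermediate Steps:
3098/1286 + 3455/1196 = 3098*(1/1286) + 3455*(1/1196) = 1549/643 + 3455/1196 = 4074169/769028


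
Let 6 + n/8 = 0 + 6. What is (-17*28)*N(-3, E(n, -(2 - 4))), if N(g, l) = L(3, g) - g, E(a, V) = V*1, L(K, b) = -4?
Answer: 476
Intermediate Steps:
n = 0 (n = -48 + 8*(0 + 6) = -48 + 8*6 = -48 + 48 = 0)
E(a, V) = V
N(g, l) = -4 - g
(-17*28)*N(-3, E(n, -(2 - 4))) = (-17*28)*(-4 - 1*(-3)) = -476*(-4 + 3) = -476*(-1) = 476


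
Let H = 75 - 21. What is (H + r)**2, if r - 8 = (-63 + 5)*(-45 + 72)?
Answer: 2262016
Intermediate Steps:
r = -1558 (r = 8 + (-63 + 5)*(-45 + 72) = 8 - 58*27 = 8 - 1566 = -1558)
H = 54
(H + r)**2 = (54 - 1558)**2 = (-1504)**2 = 2262016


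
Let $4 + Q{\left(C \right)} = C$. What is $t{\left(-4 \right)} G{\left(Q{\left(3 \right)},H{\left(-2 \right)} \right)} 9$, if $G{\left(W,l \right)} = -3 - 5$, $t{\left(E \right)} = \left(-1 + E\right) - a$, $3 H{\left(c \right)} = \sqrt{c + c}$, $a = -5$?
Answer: $0$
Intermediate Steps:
$Q{\left(C \right)} = -4 + C$
$H{\left(c \right)} = \frac{\sqrt{2} \sqrt{c}}{3}$ ($H{\left(c \right)} = \frac{\sqrt{c + c}}{3} = \frac{\sqrt{2 c}}{3} = \frac{\sqrt{2} \sqrt{c}}{3}$)
$t{\left(E \right)} = 4 + E$ ($t{\left(E \right)} = \left(-1 + E\right) - -5 = \left(-1 + E\right) + 5 = 4 + E$)
$G{\left(W,l \right)} = -8$ ($G{\left(W,l \right)} = -3 - 5 = -8$)
$t{\left(-4 \right)} G{\left(Q{\left(3 \right)},H{\left(-2 \right)} \right)} 9 = \left(4 - 4\right) \left(-8\right) 9 = 0 \left(-8\right) 9 = 0 \cdot 9 = 0$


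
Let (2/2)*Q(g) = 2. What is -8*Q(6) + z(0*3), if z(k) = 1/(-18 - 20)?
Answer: -609/38 ≈ -16.026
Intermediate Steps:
Q(g) = 2
z(k) = -1/38 (z(k) = 1/(-38) = -1/38)
-8*Q(6) + z(0*3) = -8*2 - 1/38 = -16 - 1/38 = -609/38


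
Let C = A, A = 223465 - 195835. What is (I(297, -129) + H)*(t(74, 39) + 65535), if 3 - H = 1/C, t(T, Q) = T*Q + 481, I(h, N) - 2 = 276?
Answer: 267478563079/13815 ≈ 1.9361e+7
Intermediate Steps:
I(h, N) = 278 (I(h, N) = 2 + 276 = 278)
t(T, Q) = 481 + Q*T (t(T, Q) = Q*T + 481 = 481 + Q*T)
A = 27630
C = 27630
H = 82889/27630 (H = 3 - 1/27630 = 82889/27630 ≈ 3.0000)
(I(297, -129) + H)*(t(74, 39) + 65535) = (278 + 82889/27630)*((481 + 39*74) + 65535) = 7764029*((481 + 2886) + 65535)/27630 = 7764029*(3367 + 65535)/27630 = (7764029/27630)*68902 = 267478563079/13815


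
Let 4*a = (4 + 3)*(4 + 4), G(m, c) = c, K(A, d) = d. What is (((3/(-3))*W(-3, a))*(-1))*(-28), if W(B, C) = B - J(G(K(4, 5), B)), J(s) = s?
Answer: 0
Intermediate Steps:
a = 14 (a = ((4 + 3)*(4 + 4))/4 = (7*8)/4 = (¼)*56 = 14)
W(B, C) = 0 (W(B, C) = B - B = 0)
(((3/(-3))*W(-3, a))*(-1))*(-28) = (((3/(-3))*0)*(-1))*(-28) = (((3*(-⅓))*0)*(-1))*(-28) = (-1*0*(-1))*(-28) = (0*(-1))*(-28) = 0*(-28) = 0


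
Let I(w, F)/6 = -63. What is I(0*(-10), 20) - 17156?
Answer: -17534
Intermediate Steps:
I(w, F) = -378 (I(w, F) = 6*(-63) = -378)
I(0*(-10), 20) - 17156 = -378 - 17156 = -17534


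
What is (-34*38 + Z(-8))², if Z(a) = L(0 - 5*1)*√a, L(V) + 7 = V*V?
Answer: 1666672 - 93024*I*√2 ≈ 1.6667e+6 - 1.3156e+5*I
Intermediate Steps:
L(V) = -7 + V² (L(V) = -7 + V*V = -7 + V²)
Z(a) = 18*√a (Z(a) = (-7 + (0 - 5*1)²)*√a = (-7 + (0 - 5)²)*√a = (-7 + (-5)²)*√a = (-7 + 25)*√a = 18*√a)
(-34*38 + Z(-8))² = (-34*38 + 18*√(-8))² = (-1292 + 18*(2*I*√2))² = (-1292 + 36*I*√2)²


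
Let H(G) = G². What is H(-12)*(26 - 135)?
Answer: -15696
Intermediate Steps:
H(-12)*(26 - 135) = (-12)²*(26 - 135) = 144*(-109) = -15696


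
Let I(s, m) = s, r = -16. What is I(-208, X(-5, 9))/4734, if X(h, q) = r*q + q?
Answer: -104/2367 ≈ -0.043937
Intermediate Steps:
X(h, q) = -15*q (X(h, q) = -16*q + q = -15*q)
I(-208, X(-5, 9))/4734 = -208/4734 = -208*1/4734 = -104/2367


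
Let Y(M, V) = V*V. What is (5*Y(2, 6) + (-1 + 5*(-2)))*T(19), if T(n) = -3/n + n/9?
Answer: 56446/171 ≈ 330.09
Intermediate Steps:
Y(M, V) = V²
T(n) = -3/n + n/9 (T(n) = -3/n + n*(⅑) = -3/n + n/9)
(5*Y(2, 6) + (-1 + 5*(-2)))*T(19) = (5*6² + (-1 + 5*(-2)))*(-3/19 + (⅑)*19) = (5*36 + (-1 - 10))*(-3*1/19 + 19/9) = (180 - 11)*(-3/19 + 19/9) = 169*(334/171) = 56446/171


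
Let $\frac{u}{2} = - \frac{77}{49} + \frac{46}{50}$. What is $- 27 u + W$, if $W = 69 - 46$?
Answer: $\frac{10181}{175} \approx 58.177$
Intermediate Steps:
$W = 23$
$u = - \frac{228}{175}$ ($u = 2 \left(- \frac{77}{49} + \frac{46}{50}\right) = 2 \left(\left(-77\right) \frac{1}{49} + 46 \cdot \frac{1}{50}\right) = 2 \left(- \frac{11}{7} + \frac{23}{25}\right) = 2 \left(- \frac{114}{175}\right) = - \frac{228}{175} \approx -1.3029$)
$- 27 u + W = \left(-27\right) \left(- \frac{228}{175}\right) + 23 = \frac{6156}{175} + 23 = \frac{10181}{175}$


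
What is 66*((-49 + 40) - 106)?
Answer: -7590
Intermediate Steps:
66*((-49 + 40) - 106) = 66*(-9 - 106) = 66*(-115) = -7590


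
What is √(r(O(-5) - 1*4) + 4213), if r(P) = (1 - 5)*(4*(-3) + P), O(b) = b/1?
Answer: √4297 ≈ 65.552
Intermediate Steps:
O(b) = b (O(b) = b*1 = b)
r(P) = 48 - 4*P (r(P) = -4*(-12 + P) = 48 - 4*P)
√(r(O(-5) - 1*4) + 4213) = √((48 - 4*(-5 - 1*4)) + 4213) = √((48 - 4*(-5 - 4)) + 4213) = √((48 - 4*(-9)) + 4213) = √((48 + 36) + 4213) = √(84 + 4213) = √4297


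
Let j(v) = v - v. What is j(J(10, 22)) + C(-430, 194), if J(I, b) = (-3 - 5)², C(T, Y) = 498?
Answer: 498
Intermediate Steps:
J(I, b) = 64 (J(I, b) = (-8)² = 64)
j(v) = 0
j(J(10, 22)) + C(-430, 194) = 0 + 498 = 498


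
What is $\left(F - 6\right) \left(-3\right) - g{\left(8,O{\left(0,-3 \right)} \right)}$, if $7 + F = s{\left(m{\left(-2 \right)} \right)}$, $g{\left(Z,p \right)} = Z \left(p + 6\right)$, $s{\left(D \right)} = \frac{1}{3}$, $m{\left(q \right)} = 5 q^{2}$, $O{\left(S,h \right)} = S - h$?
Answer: $-34$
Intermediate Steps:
$s{\left(D \right)} = \frac{1}{3}$
$g{\left(Z,p \right)} = Z \left(6 + p\right)$
$F = - \frac{20}{3}$ ($F = -7 + \frac{1}{3} = - \frac{20}{3} \approx -6.6667$)
$\left(F - 6\right) \left(-3\right) - g{\left(8,O{\left(0,-3 \right)} \right)} = \left(- \frac{20}{3} - 6\right) \left(-3\right) - 8 \left(6 + \left(0 - -3\right)\right) = \left(- \frac{38}{3}\right) \left(-3\right) - 8 \left(6 + \left(0 + 3\right)\right) = 38 - 8 \left(6 + 3\right) = 38 - 8 \cdot 9 = 38 - 72 = -34$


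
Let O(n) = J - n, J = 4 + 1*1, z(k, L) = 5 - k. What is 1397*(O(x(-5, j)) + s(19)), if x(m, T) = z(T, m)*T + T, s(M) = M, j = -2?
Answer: 55880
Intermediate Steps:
J = 5 (J = 4 + 1 = 5)
x(m, T) = T + T*(5 - T) (x(m, T) = (5 - T)*T + T = T*(5 - T) + T = T + T*(5 - T))
O(n) = 5 - n
1397*(O(x(-5, j)) + s(19)) = 1397*((5 - (-2)*(6 - 1*(-2))) + 19) = 1397*((5 - (-2)*(6 + 2)) + 19) = 1397*((5 - (-2)*8) + 19) = 1397*((5 - 1*(-16)) + 19) = 1397*((5 + 16) + 19) = 1397*(21 + 19) = 1397*40 = 55880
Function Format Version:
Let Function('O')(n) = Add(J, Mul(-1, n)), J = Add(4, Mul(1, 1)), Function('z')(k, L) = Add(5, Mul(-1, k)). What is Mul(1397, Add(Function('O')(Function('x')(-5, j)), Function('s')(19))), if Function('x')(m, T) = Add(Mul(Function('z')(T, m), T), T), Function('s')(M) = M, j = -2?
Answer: 55880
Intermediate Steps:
J = 5 (J = Add(4, 1) = 5)
Function('x')(m, T) = Add(T, Mul(T, Add(5, Mul(-1, T)))) (Function('x')(m, T) = Add(Mul(Add(5, Mul(-1, T)), T), T) = Add(Mul(T, Add(5, Mul(-1, T))), T) = Add(T, Mul(T, Add(5, Mul(-1, T)))))
Function('O')(n) = Add(5, Mul(-1, n))
Mul(1397, Add(Function('O')(Function('x')(-5, j)), Function('s')(19))) = Mul(1397, Add(Add(5, Mul(-1, Mul(-2, Add(6, Mul(-1, -2))))), 19)) = Mul(1397, Add(Add(5, Mul(-1, Mul(-2, Add(6, 2)))), 19)) = Mul(1397, Add(Add(5, Mul(-1, Mul(-2, 8))), 19)) = Mul(1397, Add(Add(5, Mul(-1, -16)), 19)) = Mul(1397, Add(Add(5, 16), 19)) = Mul(1397, Add(21, 19)) = Mul(1397, 40) = 55880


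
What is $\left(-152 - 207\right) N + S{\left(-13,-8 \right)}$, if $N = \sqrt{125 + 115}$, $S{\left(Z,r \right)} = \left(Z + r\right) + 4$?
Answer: $-17 - 1436 \sqrt{15} \approx -5578.6$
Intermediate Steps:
$S{\left(Z,r \right)} = 4 + Z + r$
$N = 4 \sqrt{15}$ ($N = \sqrt{240} = 4 \sqrt{15} \approx 15.492$)
$\left(-152 - 207\right) N + S{\left(-13,-8 \right)} = \left(-152 - 207\right) 4 \sqrt{15} - 17 = - 359 \cdot 4 \sqrt{15} - 17 = - 1436 \sqrt{15} - 17 = -17 - 1436 \sqrt{15}$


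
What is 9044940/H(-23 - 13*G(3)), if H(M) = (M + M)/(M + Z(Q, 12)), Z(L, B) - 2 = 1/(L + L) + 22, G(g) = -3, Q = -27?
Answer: 1627335455/144 ≈ 1.1301e+7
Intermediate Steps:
Z(L, B) = 24 + 1/(2*L) (Z(L, B) = 2 + (1/(L + L) + 22) = 2 + (1/(2*L) + 22) = 2 + (22 + 1/(2*L)) = 24 + 1/(2*L))
H(M) = 2*M/(1295/54 + M) (H(M) = (M + M)/(M + (24 + (1/2)/(-27))) = (2*M)/(M + (24 + (1/2)*(-1/27))) = (2*M)/(M + (24 - 1/54)) = (2*M)/(M + 1295/54) = (2*M)/(1295/54 + M) = 2*M/(1295/54 + M))
9044940/H(-23 - 13*G(3)) = 9044940/((108*(-23 - 13*(-3))/(1295 + 54*(-23 - 13*(-3))))) = 9044940/((108*(-23 + 39)/(1295 + 54*(-23 + 39)))) = 9044940/((108*16/(1295 + 54*16))) = 9044940/((108*16/(1295 + 864))) = 9044940/((108*16/2159)) = 9044940/((108*16*(1/2159))) = 9044940/(1728/2159) = 9044940*(2159/1728) = 1627335455/144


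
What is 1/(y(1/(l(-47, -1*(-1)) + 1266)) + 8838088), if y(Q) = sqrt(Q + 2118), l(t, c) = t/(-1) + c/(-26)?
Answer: 37713226257/333312812414238842 - 3*sqrt(17140138391)/666625624828477684 ≈ 1.1315e-7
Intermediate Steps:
l(t, c) = -t - c/26 (l(t, c) = t*(-1) + c*(-1/26) = -t - c/26)
y(Q) = sqrt(2118 + Q)
1/(y(1/(l(-47, -1*(-1)) + 1266)) + 8838088) = 1/(sqrt(2118 + 1/((-1*(-47) - (-1)*(-1)/26) + 1266)) + 8838088) = 1/(sqrt(2118 + 1/((47 - 1/26*1) + 1266)) + 8838088) = 1/(sqrt(2118 + 1/((47 - 1/26) + 1266)) + 8838088) = 1/(sqrt(2118 + 1/(1221/26 + 1266)) + 8838088) = 1/(sqrt(2118 + 1/(34137/26)) + 8838088) = 1/(sqrt(2118 + 26/34137) + 8838088) = 1/(sqrt(72302192/34137) + 8838088) = 1/(4*sqrt(17140138391)/11379 + 8838088) = 1/(8838088 + 4*sqrt(17140138391)/11379)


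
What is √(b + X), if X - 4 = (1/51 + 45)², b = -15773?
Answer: I*√35743553/51 ≈ 117.23*I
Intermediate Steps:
X = 5282020/2601 (X = 4 + (1/51 + 45)² = 4 + (2296/51)² = 4 + 5271616/2601 = 5282020/2601 ≈ 2030.8)
√(b + X) = √(-15773 + 5282020/2601) = √(-35743553/2601) = I*√35743553/51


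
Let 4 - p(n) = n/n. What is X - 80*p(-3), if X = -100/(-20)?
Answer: -235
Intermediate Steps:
X = 5 (X = -100*(-1/20) = 5)
p(n) = 3 (p(n) = 4 - n/n = 4 - 1*1 = 4 - 1 = 3)
X - 80*p(-3) = 5 - 80*3 = 5 - 240 = -235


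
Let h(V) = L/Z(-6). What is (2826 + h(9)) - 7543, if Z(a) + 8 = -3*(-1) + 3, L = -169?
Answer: -9265/2 ≈ -4632.5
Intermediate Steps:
Z(a) = -2 (Z(a) = -8 + (-3*(-1) + 3) = -8 + (3 + 3) = -8 + 6 = -2)
h(V) = 169/2 (h(V) = -169/(-2) = -169*(-1/2) = 169/2)
(2826 + h(9)) - 7543 = (2826 + 169/2) - 7543 = 5821/2 - 7543 = -9265/2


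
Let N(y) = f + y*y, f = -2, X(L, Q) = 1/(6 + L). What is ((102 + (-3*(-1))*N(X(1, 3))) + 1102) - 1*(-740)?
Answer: 94965/49 ≈ 1938.1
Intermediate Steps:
N(y) = -2 + y² (N(y) = -2 + y*y = -2 + y²)
((102 + (-3*(-1))*N(X(1, 3))) + 1102) - 1*(-740) = ((102 + (-3*(-1))*(-2 + (1/(6 + 1))²)) + 1102) - 1*(-740) = ((102 + 3*(-2 + (1/7)²)) + 1102) + 740 = ((102 + 3*(-2 + (⅐)²)) + 1102) + 740 = ((102 + 3*(-2 + 1/49)) + 1102) + 740 = ((102 + 3*(-97/49)) + 1102) + 740 = ((102 - 291/49) + 1102) + 740 = (4707/49 + 1102) + 740 = 58705/49 + 740 = 94965/49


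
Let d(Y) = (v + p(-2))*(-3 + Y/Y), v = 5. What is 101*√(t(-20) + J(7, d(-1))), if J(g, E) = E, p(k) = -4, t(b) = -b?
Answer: 303*√2 ≈ 428.51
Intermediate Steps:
d(Y) = -2 (d(Y) = (5 - 4)*(-3 + Y/Y) = 1*(-3 + 1) = 1*(-2) = -2)
101*√(t(-20) + J(7, d(-1))) = 101*√(-1*(-20) - 2) = 101*√(20 - 2) = 101*√18 = 101*(3*√2) = 303*√2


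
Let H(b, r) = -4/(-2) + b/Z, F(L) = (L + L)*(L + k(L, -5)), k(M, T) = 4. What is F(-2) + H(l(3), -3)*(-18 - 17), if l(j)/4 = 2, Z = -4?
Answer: -8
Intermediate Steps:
l(j) = 8 (l(j) = 4*2 = 8)
F(L) = 2*L*(4 + L) (F(L) = (L + L)*(L + 4) = (2*L)*(4 + L) = 2*L*(4 + L))
H(b, r) = 2 - b/4 (H(b, r) = -4/(-2) + b/(-4) = -4*(-½) + b*(-¼) = 2 - b/4)
F(-2) + H(l(3), -3)*(-18 - 17) = 2*(-2)*(4 - 2) + (2 - ¼*8)*(-18 - 17) = 2*(-2)*2 + (2 - 2)*(-35) = -8 + 0*(-35) = -8 + 0 = -8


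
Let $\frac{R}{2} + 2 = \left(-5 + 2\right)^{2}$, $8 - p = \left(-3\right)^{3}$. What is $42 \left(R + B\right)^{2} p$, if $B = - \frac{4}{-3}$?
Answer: $\frac{1036840}{3} \approx 3.4561 \cdot 10^{5}$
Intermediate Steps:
$p = 35$ ($p = 8 - \left(-3\right)^{3} = 8 - -27 = 8 + 27 = 35$)
$B = \frac{4}{3}$ ($B = \left(-4\right) \left(- \frac{1}{3}\right) = \frac{4}{3} \approx 1.3333$)
$R = 14$ ($R = -4 + 2 \left(-5 + 2\right)^{2} = -4 + 2 \left(-3\right)^{2} = -4 + 2 \cdot 9 = -4 + 18 = 14$)
$42 \left(R + B\right)^{2} p = 42 \left(14 + \frac{4}{3}\right)^{2} \cdot 35 = 42 \left(\frac{46}{3}\right)^{2} \cdot 35 = 42 \cdot \frac{2116}{9} \cdot 35 = \frac{29624}{3} \cdot 35 = \frac{1036840}{3}$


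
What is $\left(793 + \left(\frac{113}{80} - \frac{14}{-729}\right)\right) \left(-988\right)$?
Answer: $- \frac{11443820479}{14580} \approx -7.849 \cdot 10^{5}$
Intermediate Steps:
$\left(793 + \left(\frac{113}{80} - \frac{14}{-729}\right)\right) \left(-988\right) = \left(793 + \left(113 \cdot \frac{1}{80} - - \frac{14}{729}\right)\right) \left(-988\right) = \left(793 + \left(\frac{113}{80} + \frac{14}{729}\right)\right) \left(-988\right) = \left(793 + \frac{83497}{58320}\right) \left(-988\right) = \frac{46331257}{58320} \left(-988\right) = - \frac{11443820479}{14580}$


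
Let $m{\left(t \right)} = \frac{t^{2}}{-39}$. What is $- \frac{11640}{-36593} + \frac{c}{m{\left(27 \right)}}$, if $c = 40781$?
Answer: $- \frac{19397060209}{8892099} \approx -2181.4$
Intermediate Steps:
$m{\left(t \right)} = - \frac{t^{2}}{39}$ ($m{\left(t \right)} = t^{2} \left(- \frac{1}{39}\right) = - \frac{t^{2}}{39}$)
$- \frac{11640}{-36593} + \frac{c}{m{\left(27 \right)}} = - \frac{11640}{-36593} + \frac{40781}{\left(- \frac{1}{39}\right) 27^{2}} = \left(-11640\right) \left(- \frac{1}{36593}\right) + \frac{40781}{\left(- \frac{1}{39}\right) 729} = \frac{11640}{36593} + \frac{40781}{- \frac{243}{13}} = \frac{11640}{36593} + 40781 \left(- \frac{13}{243}\right) = \frac{11640}{36593} - \frac{530153}{243} = - \frac{19397060209}{8892099}$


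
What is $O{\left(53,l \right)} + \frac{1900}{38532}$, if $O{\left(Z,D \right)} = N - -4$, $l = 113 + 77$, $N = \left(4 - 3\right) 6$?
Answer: $\frac{5095}{507} \approx 10.049$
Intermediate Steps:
$N = 6$ ($N = \left(4 - 3\right) 6 = 1 \cdot 6 = 6$)
$l = 190$
$O{\left(Z,D \right)} = 10$ ($O{\left(Z,D \right)} = 6 - -4 = 6 + 4 = 10$)
$O{\left(53,l \right)} + \frac{1900}{38532} = 10 + \frac{1900}{38532} = 10 + 1900 \cdot \frac{1}{38532} = 10 + \frac{25}{507} = \frac{5095}{507}$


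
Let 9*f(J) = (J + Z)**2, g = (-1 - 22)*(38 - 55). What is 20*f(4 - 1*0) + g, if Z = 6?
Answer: 5519/9 ≈ 613.22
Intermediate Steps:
g = 391 (g = -23*(-17) = 391)
f(J) = (6 + J)**2/9 (f(J) = (J + 6)**2/9 = (6 + J)**2/9)
20*f(4 - 1*0) + g = 20*((6 + (4 - 1*0))**2/9) + 391 = 20*((6 + (4 + 0))**2/9) + 391 = 20*((6 + 4)**2/9) + 391 = 20*((1/9)*10**2) + 391 = 20*((1/9)*100) + 391 = 20*(100/9) + 391 = 2000/9 + 391 = 5519/9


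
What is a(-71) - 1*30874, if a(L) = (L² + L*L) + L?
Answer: -20863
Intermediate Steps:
a(L) = L + 2*L² (a(L) = (L² + L²) + L = 2*L² + L = L + 2*L²)
a(-71) - 1*30874 = -71*(1 + 2*(-71)) - 1*30874 = -71*(1 - 142) - 30874 = -71*(-141) - 30874 = 10011 - 30874 = -20863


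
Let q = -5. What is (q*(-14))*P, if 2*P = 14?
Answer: 490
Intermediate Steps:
P = 7 (P = (1/2)*14 = 7)
(q*(-14))*P = -5*(-14)*7 = 70*7 = 490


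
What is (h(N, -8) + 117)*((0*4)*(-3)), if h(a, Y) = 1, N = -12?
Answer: 0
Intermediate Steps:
(h(N, -8) + 117)*((0*4)*(-3)) = (1 + 117)*((0*4)*(-3)) = 118*(0*(-3)) = 118*0 = 0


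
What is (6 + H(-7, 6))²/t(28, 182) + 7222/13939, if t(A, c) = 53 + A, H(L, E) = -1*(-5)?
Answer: 2271601/1129059 ≈ 2.0119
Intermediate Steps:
H(L, E) = 5
(6 + H(-7, 6))²/t(28, 182) + 7222/13939 = (6 + 5)²/(53 + 28) + 7222/13939 = 11²/81 + 7222*(1/13939) = 121*(1/81) + 7222/13939 = 121/81 + 7222/13939 = 2271601/1129059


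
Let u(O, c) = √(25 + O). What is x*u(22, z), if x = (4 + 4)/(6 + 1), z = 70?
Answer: 8*√47/7 ≈ 7.8350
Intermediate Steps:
x = 8/7 ≈ 1.1429
x*u(22, z) = 8*√(25 + 22)/7 = 8*√47/7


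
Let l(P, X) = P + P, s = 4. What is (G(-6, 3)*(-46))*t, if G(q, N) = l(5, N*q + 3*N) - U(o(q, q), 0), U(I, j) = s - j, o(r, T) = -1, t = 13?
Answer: -3588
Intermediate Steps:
l(P, X) = 2*P
U(I, j) = 4 - j
G(q, N) = 6 (G(q, N) = 2*5 - (4 - 1*0) = 10 - (4 + 0) = 10 - 1*4 = 10 - 4 = 6)
(G(-6, 3)*(-46))*t = (6*(-46))*13 = -276*13 = -3588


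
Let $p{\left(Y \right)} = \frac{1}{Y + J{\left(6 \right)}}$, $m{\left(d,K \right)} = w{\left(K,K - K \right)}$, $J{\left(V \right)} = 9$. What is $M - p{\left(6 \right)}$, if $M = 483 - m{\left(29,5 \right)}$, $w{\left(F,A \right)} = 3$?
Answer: $\frac{7199}{15} \approx 479.93$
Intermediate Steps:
$m{\left(d,K \right)} = 3$
$p{\left(Y \right)} = \frac{1}{9 + Y}$ ($p{\left(Y \right)} = \frac{1}{Y + 9} = \frac{1}{9 + Y}$)
$M = 480$ ($M = 483 - 3 = 480$)
$M - p{\left(6 \right)} = 480 - \frac{1}{9 + 6} = 480 - \frac{1}{15} = \frac{7199}{15}$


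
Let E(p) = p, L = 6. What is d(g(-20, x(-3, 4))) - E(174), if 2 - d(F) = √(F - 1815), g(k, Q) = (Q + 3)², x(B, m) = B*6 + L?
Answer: -172 - 17*I*√6 ≈ -172.0 - 41.641*I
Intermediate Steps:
x(B, m) = 6 + 6*B (x(B, m) = B*6 + 6 = 6*B + 6 = 6 + 6*B)
g(k, Q) = (3 + Q)²
d(F) = 2 - √(-1815 + F) (d(F) = 2 - √(F - 1815) = 2 - √(-1815 + F))
d(g(-20, x(-3, 4))) - E(174) = (2 - √(-1815 + (3 + (6 + 6*(-3)))²)) - 1*174 = (2 - √(-1815 + (3 + (6 - 18))²)) - 174 = (2 - √(-1815 + (3 - 12)²)) - 174 = (2 - √(-1815 + (-9)²)) - 174 = (2 - √(-1815 + 81)) - 174 = (2 - √(-1734)) - 174 = (2 - 17*I*√6) - 174 = -172 - 17*I*√6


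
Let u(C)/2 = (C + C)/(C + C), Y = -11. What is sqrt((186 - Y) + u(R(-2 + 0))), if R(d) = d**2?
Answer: sqrt(199) ≈ 14.107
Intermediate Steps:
u(C) = 2 (u(C) = 2*((C + C)/(C + C)) = 2*((2*C)/((2*C))) = 2*((2*C)*(1/(2*C))) = 2*1 = 2)
sqrt((186 - Y) + u(R(-2 + 0))) = sqrt((186 - 1*(-11)) + 2) = sqrt((186 + 11) + 2) = sqrt(197 + 2) = sqrt(199)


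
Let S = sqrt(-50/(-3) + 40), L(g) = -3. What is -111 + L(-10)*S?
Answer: -111 - sqrt(510) ≈ -133.58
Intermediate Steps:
S = sqrt(510)/3 (S = sqrt(-50*(-1/3) + 40) = sqrt(50/3 + 40) = sqrt(170/3) = sqrt(510)/3 ≈ 7.5277)
-111 + L(-10)*S = -111 - sqrt(510)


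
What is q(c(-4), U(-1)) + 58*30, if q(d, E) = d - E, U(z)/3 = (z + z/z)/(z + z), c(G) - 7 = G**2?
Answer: 1763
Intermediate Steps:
c(G) = 7 + G**2
U(z) = 3*(1 + z)/(2*z) (U(z) = 3*((z + z/z)/(z + z)) = 3*((z + 1)/((2*z))) = 3*((1 + z)*(1/(2*z))) = 3*((1 + z)/(2*z)) = 3*(1 + z)/(2*z))
q(c(-4), U(-1)) + 58*30 = ((7 + (-4)**2) - 3*(1 - 1)/(2*(-1))) + 58*30 = ((7 + 16) - 3*(-1)*0/2) + 1740 = (23 - 1*0) + 1740 = (23 + 0) + 1740 = 23 + 1740 = 1763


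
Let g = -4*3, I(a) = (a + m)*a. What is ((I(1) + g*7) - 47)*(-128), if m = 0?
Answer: 16640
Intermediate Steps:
I(a) = a² (I(a) = (a + 0)*a = a*a = a²)
g = -12
((I(1) + g*7) - 47)*(-128) = ((1² - 12*7) - 47)*(-128) = ((1 - 84) - 47)*(-128) = (-83 - 47)*(-128) = -130*(-128) = 16640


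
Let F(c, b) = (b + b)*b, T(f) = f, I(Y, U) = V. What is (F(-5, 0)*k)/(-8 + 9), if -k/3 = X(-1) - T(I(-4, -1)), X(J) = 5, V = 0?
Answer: 0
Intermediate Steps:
I(Y, U) = 0
F(c, b) = 2*b² (F(c, b) = (2*b)*b = 2*b²)
k = -15 (k = -3*(5 - 1*0) = -3*(5 + 0) = -3*5 = -15)
(F(-5, 0)*k)/(-8 + 9) = ((2*0²)*(-15))/(-8 + 9) = ((2*0)*(-15))/1 = (0*(-15))*1 = 0*1 = 0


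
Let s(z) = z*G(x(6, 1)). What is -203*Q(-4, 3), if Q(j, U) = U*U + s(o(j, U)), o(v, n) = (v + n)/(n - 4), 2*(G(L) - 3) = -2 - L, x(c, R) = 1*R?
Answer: -4263/2 ≈ -2131.5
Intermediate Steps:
x(c, R) = R
G(L) = 2 - L/2 (G(L) = 3 + (-2 - L)/2 = 3 + (-1 - L/2) = 2 - L/2)
o(v, n) = (n + v)/(-4 + n)
s(z) = 3*z/2 (s(z) = z*(2 - ½*1) = z*(2 - ½) = z*(3/2) = 3*z/2)
Q(j, U) = U² + 3*(U + j)/(2*(-4 + U)) (Q(j, U) = U*U + 3*((U + j)/(-4 + U))/2 = U² + 3*(U + j)/(2*(-4 + U)))
-203*Q(-4, 3) = -203*(3*3 + 3*(-4) + 2*3²*(-4 + 3))/(2*(-4 + 3)) = -203*(9 - 12 + 2*9*(-1))/(2*(-1)) = -203*(-1)*(9 - 12 - 18)/2 = -203*(-1)*(-21)/2 = -203*21/2 = -4263/2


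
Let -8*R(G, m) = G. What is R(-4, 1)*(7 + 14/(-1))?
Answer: -7/2 ≈ -3.5000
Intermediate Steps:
R(G, m) = -G/8
R(-4, 1)*(7 + 14/(-1)) = (-1/8*(-4))*(7 + 14/(-1)) = (7 + 14*(-1))/2 = (7 - 14)/2 = (1/2)*(-7) = -7/2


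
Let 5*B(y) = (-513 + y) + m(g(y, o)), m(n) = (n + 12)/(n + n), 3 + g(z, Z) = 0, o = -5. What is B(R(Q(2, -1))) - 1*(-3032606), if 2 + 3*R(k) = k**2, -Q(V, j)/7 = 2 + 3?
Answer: 90977539/30 ≈ 3.0326e+6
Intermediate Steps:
g(z, Z) = -3 (g(z, Z) = -3 + 0 = -3)
m(n) = (12 + n)/(2*n) (m(n) = (12 + n)/((2*n)) = (12 + n)*(1/(2*n)) = (12 + n)/(2*n))
Q(V, j) = -35 (Q(V, j) = -7*(2 + 3) = -7*5 = -35)
R(k) = -2/3 + k**2/3
B(y) = -1029/10 + y/5 (B(y) = ((-513 + y) + (1/2)*(12 - 3)/(-3))/5 = ((-513 + y) + (1/2)*(-1/3)*9)/5 = ((-513 + y) - 3/2)/5 = (-1029/2 + y)/5 = -1029/10 + y/5)
B(R(Q(2, -1))) - 1*(-3032606) = (-1029/10 + (-2/3 + (1/3)*(-35)**2)/5) - 1*(-3032606) = (-1029/10 + (-2/3 + (1/3)*1225)/5) + 3032606 = (-1029/10 + (-2/3 + 1225/3)/5) + 3032606 = (-1029/10 + (1/5)*(1223/3)) + 3032606 = (-1029/10 + 1223/15) + 3032606 = -641/30 + 3032606 = 90977539/30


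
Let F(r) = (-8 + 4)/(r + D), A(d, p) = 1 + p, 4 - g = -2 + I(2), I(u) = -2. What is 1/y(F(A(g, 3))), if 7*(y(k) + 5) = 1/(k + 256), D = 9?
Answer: -23268/116327 ≈ -0.20002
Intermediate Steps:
g = 8 (g = 4 - (-2 - 2) = 4 - 1*(-4) = 4 + 4 = 8)
F(r) = -4/(9 + r) (F(r) = (-8 + 4)/(r + 9) = -4/(9 + r))
y(k) = -5 + 1/(7*(256 + k)) (y(k) = -5 + 1/(7*(k + 256)) = -5 + 1/(7*(256 + k)))
1/y(F(A(g, 3))) = 1/((-8959 - (-140)/(9 + (1 + 3)))/(7*(256 - 4/(9 + (1 + 3))))) = 1/((-8959 - (-140)/(9 + 4))/(7*(256 - 4/(9 + 4)))) = 1/((-8959 - (-140)/13)/(7*(256 - 4/13))) = 1/((-8959 - (-140)/13)/(7*(256 - 4*1/13))) = 1/((-8959 - 35*(-4/13))/(7*(256 - 4/13))) = 1/((-8959 + 140/13)/(7*(3324/13))) = 1/((⅐)*(13/3324)*(-116327/13)) = 1/(-116327/23268) = -23268/116327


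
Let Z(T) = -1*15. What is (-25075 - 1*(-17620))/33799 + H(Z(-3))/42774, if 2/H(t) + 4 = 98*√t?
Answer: -5742872455414/26036665993047 - 49*I*√15/1540676706 ≈ -0.22057 - 1.2318e-7*I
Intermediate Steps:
Z(T) = -15
H(t) = 2/(-4 + 98*√t)
(-25075 - 1*(-17620))/33799 + H(Z(-3))/42774 = (-25075 - 1*(-17620))/33799 + 1/(-2 + 49*√(-15)*42774) = (-25075 + 17620)*(1/33799) + (1/42774)/(-2 + 49*(I*√15)) = -7455*1/33799 + (1/42774)/(-2 + 49*I*√15) = -7455/33799 + 1/(42774*(-2 + 49*I*√15))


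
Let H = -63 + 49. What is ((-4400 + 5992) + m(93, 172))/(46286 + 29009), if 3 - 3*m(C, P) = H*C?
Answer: 2027/75295 ≈ 0.026921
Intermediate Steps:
H = -14
m(C, P) = 1 + 14*C/3 (m(C, P) = 1 - (-14)*C/3 = 1 + 14*C/3)
((-4400 + 5992) + m(93, 172))/(46286 + 29009) = ((-4400 + 5992) + (1 + (14/3)*93))/(46286 + 29009) = (1592 + (1 + 434))/75295 = (1592 + 435)*(1/75295) = 2027*(1/75295) = 2027/75295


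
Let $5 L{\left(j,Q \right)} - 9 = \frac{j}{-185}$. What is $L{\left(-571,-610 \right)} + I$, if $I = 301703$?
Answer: $\frac{279077511}{925} \approx 3.0171 \cdot 10^{5}$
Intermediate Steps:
$L{\left(j,Q \right)} = \frac{9}{5} - \frac{j}{925}$ ($L{\left(j,Q \right)} = \frac{9}{5} + \frac{j \frac{1}{-185}}{5} = \frac{9}{5} + \frac{j \left(- \frac{1}{185}\right)}{5} = \frac{9}{5} + \frac{\left(- \frac{1}{185}\right) j}{5} = \frac{9}{5} - \frac{j}{925}$)
$L{\left(-571,-610 \right)} + I = \left(\frac{9}{5} - - \frac{571}{925}\right) + 301703 = \left(\frac{9}{5} + \frac{571}{925}\right) + 301703 = \frac{2236}{925} + 301703 = \frac{279077511}{925}$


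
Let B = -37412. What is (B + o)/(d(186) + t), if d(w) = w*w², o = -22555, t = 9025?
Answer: -59967/6443881 ≈ -0.0093060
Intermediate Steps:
d(w) = w³
(B + o)/(d(186) + t) = (-37412 - 22555)/(186³ + 9025) = -59967/(6434856 + 9025) = -59967/6443881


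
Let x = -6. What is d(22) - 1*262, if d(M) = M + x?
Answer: -246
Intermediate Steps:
d(M) = -6 + M (d(M) = M - 6 = -6 + M)
d(22) - 1*262 = (-6 + 22) - 1*262 = 16 - 262 = -246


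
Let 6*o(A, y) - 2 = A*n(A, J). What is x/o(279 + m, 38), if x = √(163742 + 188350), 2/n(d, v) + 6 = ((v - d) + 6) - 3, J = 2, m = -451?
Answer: -1026*√88023 ≈ -3.0440e+5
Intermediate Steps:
n(d, v) = 2/(-3 + v - d) (n(d, v) = 2/(-6 + (((v - d) + 6) - 3)) = 2/(-6 + ((6 + v - d) - 3)) = 2/(-6 + (3 + v - d)) = 2/(-3 + v - d))
o(A, y) = ⅓ + A/(3*(-1 - A)) (o(A, y) = ⅓ + (A*(2/(-3 + 2 - A)))/6 = ⅓ + (A*(2/(-1 - A)))/6 = ⅓ + (2*A/(-1 - A))/6 = ⅓ + A/(3*(-1 - A)))
x = 2*√88023 (x = √352092 = 2*√88023 ≈ 593.37)
x/o(279 + m, 38) = (2*√88023)/((1/(3*(1 + (279 - 451))))) = (2*√88023)/((1/(3*(1 - 172)))) = (2*√88023)/(((⅓)/(-171))) = (2*√88023)/(((⅓)*(-1/171))) = (2*√88023)/(-1/513) = (2*√88023)*(-513) = -1026*√88023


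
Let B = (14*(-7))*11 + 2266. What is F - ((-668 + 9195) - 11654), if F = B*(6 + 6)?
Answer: 17383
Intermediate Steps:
B = 1188 (B = -98*11 + 2266 = -1078 + 2266 = 1188)
F = 14256 (F = 1188*(6 + 6) = 1188*12 = 14256)
F - ((-668 + 9195) - 11654) = 14256 - ((-668 + 9195) - 11654) = 14256 - (8527 - 11654) = 14256 - 1*(-3127) = 14256 + 3127 = 17383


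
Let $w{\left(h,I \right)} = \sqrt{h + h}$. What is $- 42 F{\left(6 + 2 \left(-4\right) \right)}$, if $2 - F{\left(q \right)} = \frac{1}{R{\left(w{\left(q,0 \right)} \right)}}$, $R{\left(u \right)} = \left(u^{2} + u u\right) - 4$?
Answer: $- \frac{175}{2} \approx -87.5$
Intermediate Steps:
$w{\left(h,I \right)} = \sqrt{2} \sqrt{h}$ ($w{\left(h,I \right)} = \sqrt{2 h} = \sqrt{2} \sqrt{h}$)
$R{\left(u \right)} = -4 + 2 u^{2}$ ($R{\left(u \right)} = \left(u^{2} + u^{2}\right) - 4 = 2 u^{2} - 4 = -4 + 2 u^{2}$)
$F{\left(q \right)} = 2 - \frac{1}{-4 + 4 q}$ ($F{\left(q \right)} = 2 - \frac{1}{-4 + 2 \left(\sqrt{2} \sqrt{q}\right)^{2}} = 2 - \frac{1}{-4 + 2 \cdot 2 q} = 2 - \frac{1}{-4 + 4 q}$)
$- 42 F{\left(6 + 2 \left(-4\right) \right)} = - 42 \frac{-9 + 8 \left(6 + 2 \left(-4\right)\right)}{4 \left(-1 + \left(6 + 2 \left(-4\right)\right)\right)} = - 42 \frac{-9 + 8 \left(6 - 8\right)}{4 \left(-1 + \left(6 - 8\right)\right)} = - 42 \frac{-9 + 8 \left(-2\right)}{4 \left(-1 - 2\right)} = - 42 \frac{-9 - 16}{4 \left(-3\right)} = - 42 \cdot \frac{1}{4} \left(- \frac{1}{3}\right) \left(-25\right) = \left(-42\right) \frac{25}{12} = - \frac{175}{2}$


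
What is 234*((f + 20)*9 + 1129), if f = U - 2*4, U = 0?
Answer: 289458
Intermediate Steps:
f = -8 (f = 0 - 2*4 = 0 - 8 = -8)
234*((f + 20)*9 + 1129) = 234*((-8 + 20)*9 + 1129) = 234*(12*9 + 1129) = 234*(108 + 1129) = 234*1237 = 289458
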